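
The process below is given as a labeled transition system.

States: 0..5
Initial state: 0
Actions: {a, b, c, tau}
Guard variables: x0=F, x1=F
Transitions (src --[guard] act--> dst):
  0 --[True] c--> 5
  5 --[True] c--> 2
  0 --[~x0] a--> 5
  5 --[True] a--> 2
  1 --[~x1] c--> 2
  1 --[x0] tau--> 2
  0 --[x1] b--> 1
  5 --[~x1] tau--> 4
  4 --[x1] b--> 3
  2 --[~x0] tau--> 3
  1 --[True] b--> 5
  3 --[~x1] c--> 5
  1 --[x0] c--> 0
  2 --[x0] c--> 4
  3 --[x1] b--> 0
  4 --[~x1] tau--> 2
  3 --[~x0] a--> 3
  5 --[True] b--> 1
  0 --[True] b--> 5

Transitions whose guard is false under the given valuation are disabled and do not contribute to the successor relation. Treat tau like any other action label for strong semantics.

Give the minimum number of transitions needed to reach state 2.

BFS to 2:
  Layer 0: {0}
  Layer 1: {5}
  Layer 2: {1,2,4}
first hit 2 at d=2 via a·a

Answer: 2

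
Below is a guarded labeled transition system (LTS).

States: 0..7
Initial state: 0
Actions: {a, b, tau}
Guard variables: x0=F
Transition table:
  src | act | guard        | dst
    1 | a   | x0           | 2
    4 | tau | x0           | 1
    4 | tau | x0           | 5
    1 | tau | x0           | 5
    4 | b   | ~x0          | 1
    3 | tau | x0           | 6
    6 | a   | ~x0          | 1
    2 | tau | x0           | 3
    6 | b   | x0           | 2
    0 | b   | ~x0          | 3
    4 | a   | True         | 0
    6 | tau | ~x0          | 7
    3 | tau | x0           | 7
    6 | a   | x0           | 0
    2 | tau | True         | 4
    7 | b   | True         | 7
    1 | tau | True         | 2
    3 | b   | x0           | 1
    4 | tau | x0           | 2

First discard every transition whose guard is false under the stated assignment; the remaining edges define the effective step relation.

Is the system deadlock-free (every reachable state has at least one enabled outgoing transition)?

Reachable = {0,3}
  0: b→3  [deg 1]
  3: ∅  [STUCK]
witness 3: b

Answer: DEADLOCK at state 3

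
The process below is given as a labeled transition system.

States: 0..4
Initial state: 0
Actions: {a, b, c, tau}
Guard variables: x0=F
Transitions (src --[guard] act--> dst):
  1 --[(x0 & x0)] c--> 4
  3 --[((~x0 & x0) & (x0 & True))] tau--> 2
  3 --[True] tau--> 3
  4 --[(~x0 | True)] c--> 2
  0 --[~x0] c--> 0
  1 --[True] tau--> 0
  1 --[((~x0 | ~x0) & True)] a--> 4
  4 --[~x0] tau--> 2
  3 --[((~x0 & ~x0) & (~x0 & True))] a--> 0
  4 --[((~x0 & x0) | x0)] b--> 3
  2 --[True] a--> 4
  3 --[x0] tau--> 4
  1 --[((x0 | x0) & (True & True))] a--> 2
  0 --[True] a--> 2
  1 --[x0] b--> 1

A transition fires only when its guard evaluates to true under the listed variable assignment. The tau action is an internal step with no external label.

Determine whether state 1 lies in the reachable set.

Answer: UNREACHABLE

Analysis:
Guard filter leaves 9 enabled edge(s).
Layer 0: {0}
Layer 1: {2}  now seen {0,2}
Layer 2: {4}  now seen {0,2,4}
Reach set: {0,2,4}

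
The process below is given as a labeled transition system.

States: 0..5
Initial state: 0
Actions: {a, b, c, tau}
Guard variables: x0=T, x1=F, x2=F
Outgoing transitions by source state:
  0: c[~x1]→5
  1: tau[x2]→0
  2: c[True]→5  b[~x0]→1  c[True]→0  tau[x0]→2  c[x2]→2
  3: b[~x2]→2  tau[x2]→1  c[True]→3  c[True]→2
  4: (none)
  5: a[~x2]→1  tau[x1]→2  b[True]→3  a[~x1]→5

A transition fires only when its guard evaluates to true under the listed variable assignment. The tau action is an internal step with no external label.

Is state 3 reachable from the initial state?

10 transition(s) survive guard evaluation.
Layer 0: {0}
Layer 1: {5}  now seen {0,5}
Layer 2: {1,3}  now seen {0,1,3,5}
Layer 3: {2}  now seen {0,1,2,3,5}
Reach set: {0,1,2,3,5}
trace reaching 3: c·b

Answer: REACHABLE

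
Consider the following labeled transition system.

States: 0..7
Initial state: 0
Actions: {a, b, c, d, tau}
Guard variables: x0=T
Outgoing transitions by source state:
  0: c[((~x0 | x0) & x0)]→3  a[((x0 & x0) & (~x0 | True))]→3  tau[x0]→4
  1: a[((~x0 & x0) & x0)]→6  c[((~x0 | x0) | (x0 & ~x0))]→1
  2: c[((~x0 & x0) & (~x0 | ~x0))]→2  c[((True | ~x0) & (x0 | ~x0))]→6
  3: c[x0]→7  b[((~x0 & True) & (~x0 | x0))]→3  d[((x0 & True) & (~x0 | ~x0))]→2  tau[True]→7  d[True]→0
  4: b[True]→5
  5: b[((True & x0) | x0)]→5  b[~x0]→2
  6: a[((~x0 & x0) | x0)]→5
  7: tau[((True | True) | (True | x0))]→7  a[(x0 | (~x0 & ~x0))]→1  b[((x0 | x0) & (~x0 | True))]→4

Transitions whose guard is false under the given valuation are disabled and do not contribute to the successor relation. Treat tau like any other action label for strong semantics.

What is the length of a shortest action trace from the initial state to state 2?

Answer: UNREACHABLE

Trace:
BFS to 2:
  Layer 0: {0}
  Layer 1: {3,4}
  Layer 2: {5,7}
  Layer 3: {1}
2 never appears.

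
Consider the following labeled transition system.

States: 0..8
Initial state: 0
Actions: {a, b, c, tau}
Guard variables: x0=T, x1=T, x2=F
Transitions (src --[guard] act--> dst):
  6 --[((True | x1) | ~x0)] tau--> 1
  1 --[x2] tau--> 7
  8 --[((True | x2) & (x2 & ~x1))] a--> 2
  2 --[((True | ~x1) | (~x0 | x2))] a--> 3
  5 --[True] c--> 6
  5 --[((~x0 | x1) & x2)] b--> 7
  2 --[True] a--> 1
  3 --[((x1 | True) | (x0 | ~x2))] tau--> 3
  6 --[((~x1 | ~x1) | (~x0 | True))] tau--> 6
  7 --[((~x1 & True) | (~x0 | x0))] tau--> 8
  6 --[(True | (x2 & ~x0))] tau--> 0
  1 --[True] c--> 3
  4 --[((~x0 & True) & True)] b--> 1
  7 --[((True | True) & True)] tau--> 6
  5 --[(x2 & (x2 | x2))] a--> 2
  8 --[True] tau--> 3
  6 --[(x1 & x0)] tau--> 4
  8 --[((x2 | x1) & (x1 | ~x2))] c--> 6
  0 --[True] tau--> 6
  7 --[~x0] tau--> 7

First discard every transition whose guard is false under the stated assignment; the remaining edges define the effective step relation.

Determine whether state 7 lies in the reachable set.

After dropping false guards: 14 live edges.
L0 = {0}
L1 = {6}  total {0,6}
L2 = {1,4}  total {0,1,4,6}
L3 = {3}  total {0,1,3,4,6}
Reach set: {0,1,3,4,6}

Answer: UNREACHABLE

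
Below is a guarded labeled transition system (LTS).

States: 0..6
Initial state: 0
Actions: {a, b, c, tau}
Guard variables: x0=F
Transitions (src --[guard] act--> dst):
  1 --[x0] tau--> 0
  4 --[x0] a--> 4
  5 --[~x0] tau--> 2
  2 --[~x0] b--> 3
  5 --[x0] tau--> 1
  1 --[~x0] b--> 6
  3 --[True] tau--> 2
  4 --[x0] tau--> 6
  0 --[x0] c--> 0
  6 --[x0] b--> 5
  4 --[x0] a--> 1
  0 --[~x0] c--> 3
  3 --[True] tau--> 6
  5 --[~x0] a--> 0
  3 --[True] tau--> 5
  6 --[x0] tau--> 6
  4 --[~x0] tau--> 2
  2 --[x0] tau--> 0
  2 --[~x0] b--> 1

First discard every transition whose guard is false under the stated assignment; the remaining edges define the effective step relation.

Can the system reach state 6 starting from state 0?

Answer: REACHABLE

Trace:
10 transition(s) survive guard evaluation.
L0 = {0}
L1 = {3}  cumulative {0,3}
L2 = {2,5,6}  cumulative {0,2,3,5,6}
L3 = {1}  cumulative {0,1,2,3,5,6}
Reach set: {0,1,2,3,5,6}
witness 6: c·tau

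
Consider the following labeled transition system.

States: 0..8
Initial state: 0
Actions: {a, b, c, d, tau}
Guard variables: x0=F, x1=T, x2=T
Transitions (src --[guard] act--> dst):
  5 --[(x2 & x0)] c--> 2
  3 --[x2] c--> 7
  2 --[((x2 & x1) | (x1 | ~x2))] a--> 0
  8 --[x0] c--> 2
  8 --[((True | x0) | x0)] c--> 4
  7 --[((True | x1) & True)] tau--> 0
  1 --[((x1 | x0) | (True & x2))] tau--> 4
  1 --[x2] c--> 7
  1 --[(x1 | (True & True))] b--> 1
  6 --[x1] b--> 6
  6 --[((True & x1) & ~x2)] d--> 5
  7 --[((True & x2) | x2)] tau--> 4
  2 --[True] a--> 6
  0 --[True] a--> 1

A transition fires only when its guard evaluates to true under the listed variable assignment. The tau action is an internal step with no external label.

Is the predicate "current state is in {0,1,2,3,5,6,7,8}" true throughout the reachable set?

Allowed set {0,1,2,3,5,6,7,8}
Reachable = {0,1,4,7}
  0: ok
  1: ok
  4: VIOLATES
  7: ok
witness against invariant: a·tau → 4

Answer: INVARIANT VIOLATED at state 4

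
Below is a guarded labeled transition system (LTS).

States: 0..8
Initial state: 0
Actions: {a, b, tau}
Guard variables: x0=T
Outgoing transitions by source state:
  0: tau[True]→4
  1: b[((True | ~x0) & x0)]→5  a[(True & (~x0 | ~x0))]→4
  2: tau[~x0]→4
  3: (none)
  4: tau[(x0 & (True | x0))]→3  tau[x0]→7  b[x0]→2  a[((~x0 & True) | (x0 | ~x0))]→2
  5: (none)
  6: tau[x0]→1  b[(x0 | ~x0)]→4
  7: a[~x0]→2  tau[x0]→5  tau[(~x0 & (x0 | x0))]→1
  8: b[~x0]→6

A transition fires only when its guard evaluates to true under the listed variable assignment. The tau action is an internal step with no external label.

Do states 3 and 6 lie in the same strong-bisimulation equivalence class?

Answer: NOT BISIMILAR

Trace:
Bisimulation quotient by refinement:
  round 0: {{0,1,2,3,4,5,6,7,8}}
  round 1: {{0,7},{1},{2,3,5,8},{4},{6}}
  round 2: {{0},{1},{2,3,5,8},{4},{6},{7}}
stable after 3 split(s): 6 block(s)
[3]={2,3,5,8}  [6]={6}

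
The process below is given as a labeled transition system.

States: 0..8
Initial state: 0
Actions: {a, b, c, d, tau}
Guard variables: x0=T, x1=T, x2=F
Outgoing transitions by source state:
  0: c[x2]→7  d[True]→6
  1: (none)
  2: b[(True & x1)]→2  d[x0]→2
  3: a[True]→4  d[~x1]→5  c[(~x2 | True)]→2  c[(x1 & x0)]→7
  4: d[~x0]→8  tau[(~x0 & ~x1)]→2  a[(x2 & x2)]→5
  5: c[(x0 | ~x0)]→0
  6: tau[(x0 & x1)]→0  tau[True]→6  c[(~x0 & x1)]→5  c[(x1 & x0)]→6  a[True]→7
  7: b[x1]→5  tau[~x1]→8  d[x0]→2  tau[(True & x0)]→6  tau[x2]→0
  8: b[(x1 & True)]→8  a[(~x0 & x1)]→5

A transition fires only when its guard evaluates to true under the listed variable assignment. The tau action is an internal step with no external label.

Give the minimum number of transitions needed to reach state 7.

Breadth-first toward 7:
  Layer 0: {0}
  Layer 1: {6}
  Layer 2: {7}
depth(7)=2, e.g. d·a

Answer: 2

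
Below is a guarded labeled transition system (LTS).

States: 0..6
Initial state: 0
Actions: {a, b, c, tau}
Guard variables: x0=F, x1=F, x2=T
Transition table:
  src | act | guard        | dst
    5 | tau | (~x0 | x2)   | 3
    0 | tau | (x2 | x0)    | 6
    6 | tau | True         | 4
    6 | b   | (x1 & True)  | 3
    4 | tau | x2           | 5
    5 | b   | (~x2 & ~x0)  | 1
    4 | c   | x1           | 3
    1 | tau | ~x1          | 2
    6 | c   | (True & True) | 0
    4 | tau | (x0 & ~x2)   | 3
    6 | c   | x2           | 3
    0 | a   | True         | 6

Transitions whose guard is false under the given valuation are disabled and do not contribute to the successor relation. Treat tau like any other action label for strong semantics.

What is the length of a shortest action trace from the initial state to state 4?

Layered search for 4:
  depth 0: {0}
  depth 1: {6}
  depth 2: {3,4}
4 enters at depth 2; path a·tau

Answer: 2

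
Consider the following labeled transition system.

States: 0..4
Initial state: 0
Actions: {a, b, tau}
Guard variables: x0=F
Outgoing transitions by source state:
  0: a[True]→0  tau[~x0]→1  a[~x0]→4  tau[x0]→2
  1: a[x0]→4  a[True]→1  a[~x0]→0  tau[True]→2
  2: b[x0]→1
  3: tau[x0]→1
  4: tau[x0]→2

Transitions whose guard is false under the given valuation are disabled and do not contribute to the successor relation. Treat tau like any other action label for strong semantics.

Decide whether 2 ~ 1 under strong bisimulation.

Bisimulation quotient by refinement:
  π0 = {{0,1,2,3,4}}
  π1 = {{0,1},{2,3,4}}
  π2 = {{0},{1},{2,3,4}}
3 equivalence class(es) (converged in 3)
class of 2: {2,3,4}; class of 1: {1}

Answer: NOT BISIMILAR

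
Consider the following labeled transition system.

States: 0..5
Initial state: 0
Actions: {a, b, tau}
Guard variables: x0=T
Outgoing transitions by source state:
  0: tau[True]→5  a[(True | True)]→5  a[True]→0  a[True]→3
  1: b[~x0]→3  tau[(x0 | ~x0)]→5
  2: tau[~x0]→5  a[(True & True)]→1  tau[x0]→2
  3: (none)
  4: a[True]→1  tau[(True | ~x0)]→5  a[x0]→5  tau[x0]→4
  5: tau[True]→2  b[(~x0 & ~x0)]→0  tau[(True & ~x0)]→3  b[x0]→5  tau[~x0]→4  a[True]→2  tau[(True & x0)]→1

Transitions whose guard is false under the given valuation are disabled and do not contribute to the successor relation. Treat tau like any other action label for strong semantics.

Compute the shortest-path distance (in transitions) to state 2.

Breadth-first toward 2:
  depth 0: {0}
  depth 1: {3,5}
  depth 2: {1,2}
first hit 2 at d=2 via a·a

Answer: 2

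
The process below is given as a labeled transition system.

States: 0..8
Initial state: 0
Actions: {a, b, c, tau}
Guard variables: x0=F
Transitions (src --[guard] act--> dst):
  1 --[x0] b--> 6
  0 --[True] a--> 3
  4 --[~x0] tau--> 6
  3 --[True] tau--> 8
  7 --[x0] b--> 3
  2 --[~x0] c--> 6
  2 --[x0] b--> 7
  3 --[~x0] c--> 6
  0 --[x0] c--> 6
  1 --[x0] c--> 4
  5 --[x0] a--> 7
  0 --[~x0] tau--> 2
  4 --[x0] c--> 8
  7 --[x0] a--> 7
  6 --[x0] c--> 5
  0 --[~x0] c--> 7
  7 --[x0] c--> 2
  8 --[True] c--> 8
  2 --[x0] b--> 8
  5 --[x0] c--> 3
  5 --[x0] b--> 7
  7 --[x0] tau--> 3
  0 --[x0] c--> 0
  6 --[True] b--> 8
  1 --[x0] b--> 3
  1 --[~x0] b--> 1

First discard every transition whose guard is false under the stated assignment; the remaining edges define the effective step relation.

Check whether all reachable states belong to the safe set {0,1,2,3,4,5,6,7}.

Answer: INVARIANT VIOLATED at state 8

Analysis:
Safe = {0,1,2,3,4,5,6,7}
Reach set: {0,2,3,6,7,8}
  0: ✓
  2: ✓
  3: ✓
  6: ✓
  7: ✓
  8: ✗ unsafe
counterexample path to 8: a·tau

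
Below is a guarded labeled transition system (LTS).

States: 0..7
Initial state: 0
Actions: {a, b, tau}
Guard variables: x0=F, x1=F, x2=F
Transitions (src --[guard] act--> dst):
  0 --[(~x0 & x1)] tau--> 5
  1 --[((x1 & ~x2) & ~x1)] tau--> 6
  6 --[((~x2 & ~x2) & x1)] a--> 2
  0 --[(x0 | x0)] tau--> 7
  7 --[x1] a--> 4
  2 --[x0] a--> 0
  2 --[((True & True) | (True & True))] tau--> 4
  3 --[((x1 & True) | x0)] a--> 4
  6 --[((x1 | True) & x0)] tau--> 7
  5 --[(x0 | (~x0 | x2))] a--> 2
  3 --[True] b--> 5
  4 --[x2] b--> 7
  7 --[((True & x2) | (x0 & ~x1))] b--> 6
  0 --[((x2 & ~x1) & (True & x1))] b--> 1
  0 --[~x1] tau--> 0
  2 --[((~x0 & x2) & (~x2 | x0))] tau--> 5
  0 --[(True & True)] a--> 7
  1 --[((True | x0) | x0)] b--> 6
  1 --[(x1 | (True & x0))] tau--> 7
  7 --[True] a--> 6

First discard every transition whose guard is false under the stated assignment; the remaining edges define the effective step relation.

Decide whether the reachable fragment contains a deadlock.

Reachable = {0,6,7}
  0: a→7  tau→0  [deg 2]
  6: ∅  [deadlock]
  7: a→6  [deg 1]
witness 6: a·a

Answer: DEADLOCK at state 6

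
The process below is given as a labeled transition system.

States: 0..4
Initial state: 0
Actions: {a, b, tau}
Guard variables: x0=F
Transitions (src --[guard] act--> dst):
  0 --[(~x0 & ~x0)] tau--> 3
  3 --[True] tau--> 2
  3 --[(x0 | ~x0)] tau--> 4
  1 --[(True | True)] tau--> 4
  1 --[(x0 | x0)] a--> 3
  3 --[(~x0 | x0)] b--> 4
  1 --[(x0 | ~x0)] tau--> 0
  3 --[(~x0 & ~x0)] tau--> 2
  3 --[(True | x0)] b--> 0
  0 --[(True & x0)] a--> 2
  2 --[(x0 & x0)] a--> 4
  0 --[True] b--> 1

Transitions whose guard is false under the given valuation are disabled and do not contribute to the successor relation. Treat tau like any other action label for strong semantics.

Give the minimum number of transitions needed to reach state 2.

BFS to 2:
  Layer 0: {0}
  Layer 1: {1,3}
  Layer 2: {2,4}
first hit 2 at d=2 via tau·tau

Answer: 2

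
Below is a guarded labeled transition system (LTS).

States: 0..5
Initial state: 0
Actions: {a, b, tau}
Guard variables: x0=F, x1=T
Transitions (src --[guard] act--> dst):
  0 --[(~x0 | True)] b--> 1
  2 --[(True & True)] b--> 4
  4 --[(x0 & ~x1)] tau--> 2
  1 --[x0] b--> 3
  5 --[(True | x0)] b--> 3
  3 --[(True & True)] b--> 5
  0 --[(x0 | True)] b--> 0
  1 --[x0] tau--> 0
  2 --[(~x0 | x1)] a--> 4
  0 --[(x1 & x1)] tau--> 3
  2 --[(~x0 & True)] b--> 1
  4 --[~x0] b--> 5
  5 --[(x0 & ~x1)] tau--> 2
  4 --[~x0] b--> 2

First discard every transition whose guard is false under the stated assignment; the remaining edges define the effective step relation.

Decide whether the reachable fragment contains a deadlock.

Answer: DEADLOCK at state 1

Working:
Reach set: {0,1,3,5}
  0: b→0  b→1  tau→3  [3 exit(s)]
  1: ∅  [deadlock]
  3: b→5  [1 exit(s)]
  5: b→3  [1 exit(s)]
trace reaching 1: b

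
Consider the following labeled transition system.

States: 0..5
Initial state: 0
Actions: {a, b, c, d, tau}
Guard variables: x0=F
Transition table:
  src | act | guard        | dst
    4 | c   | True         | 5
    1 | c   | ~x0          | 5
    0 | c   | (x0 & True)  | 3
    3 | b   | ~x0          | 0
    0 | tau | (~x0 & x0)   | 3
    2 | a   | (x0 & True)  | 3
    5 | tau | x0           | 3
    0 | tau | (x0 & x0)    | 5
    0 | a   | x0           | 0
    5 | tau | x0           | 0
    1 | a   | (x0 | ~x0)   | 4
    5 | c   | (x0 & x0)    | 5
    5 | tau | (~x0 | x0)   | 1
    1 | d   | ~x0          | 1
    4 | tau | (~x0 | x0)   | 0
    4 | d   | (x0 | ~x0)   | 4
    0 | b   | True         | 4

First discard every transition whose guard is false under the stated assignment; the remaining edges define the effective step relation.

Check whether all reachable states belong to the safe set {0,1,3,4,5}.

Answer: INVARIANT HOLDS

Trace:
Safe = {0,1,3,4,5}
Reach set: {0,1,4,5}
  0: safe
  1: safe
  4: safe
  5: safe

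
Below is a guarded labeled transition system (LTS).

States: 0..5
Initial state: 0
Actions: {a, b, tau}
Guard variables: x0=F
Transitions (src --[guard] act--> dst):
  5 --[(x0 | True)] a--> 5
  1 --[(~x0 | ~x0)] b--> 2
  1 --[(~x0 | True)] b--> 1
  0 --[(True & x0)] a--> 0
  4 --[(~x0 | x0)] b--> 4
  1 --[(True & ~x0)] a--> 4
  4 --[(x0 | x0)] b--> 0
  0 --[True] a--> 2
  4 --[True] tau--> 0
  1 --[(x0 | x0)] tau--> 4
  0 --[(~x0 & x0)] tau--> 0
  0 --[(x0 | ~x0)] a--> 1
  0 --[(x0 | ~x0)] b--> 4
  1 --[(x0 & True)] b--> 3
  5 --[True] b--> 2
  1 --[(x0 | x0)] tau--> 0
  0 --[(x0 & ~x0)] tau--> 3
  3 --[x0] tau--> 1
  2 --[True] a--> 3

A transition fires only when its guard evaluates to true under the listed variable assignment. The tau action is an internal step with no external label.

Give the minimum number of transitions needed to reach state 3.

Answer: 2

Working:
Breadth-first toward 3:
  depth 0: {0}
  depth 1: {1,2,4}
  depth 2: {3}
first hit 3 at d=2 via a·a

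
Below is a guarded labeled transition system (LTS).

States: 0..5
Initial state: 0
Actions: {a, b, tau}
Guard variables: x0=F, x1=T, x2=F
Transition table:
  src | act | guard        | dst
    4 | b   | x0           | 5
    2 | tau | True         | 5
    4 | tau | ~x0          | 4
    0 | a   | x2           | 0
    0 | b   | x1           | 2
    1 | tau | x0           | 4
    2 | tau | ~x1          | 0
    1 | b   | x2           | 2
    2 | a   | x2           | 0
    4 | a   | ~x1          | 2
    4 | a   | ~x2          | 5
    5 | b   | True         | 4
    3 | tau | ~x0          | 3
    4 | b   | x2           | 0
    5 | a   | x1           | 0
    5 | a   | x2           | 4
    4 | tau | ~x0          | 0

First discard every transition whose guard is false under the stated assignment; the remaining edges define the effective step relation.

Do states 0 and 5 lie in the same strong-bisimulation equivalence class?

Answer: NOT BISIMILAR

Working:
Bisimulation quotient by refinement:
  π0 = {{0,1,2,3,4,5}}
  π1 = {{0},{1},{2,3},{4},{5}}
  π2 = {{0},{1},{2},{3},{4},{5}}
6 equivalence class(es) (converged in 3)
[0]={0}  [5]={5}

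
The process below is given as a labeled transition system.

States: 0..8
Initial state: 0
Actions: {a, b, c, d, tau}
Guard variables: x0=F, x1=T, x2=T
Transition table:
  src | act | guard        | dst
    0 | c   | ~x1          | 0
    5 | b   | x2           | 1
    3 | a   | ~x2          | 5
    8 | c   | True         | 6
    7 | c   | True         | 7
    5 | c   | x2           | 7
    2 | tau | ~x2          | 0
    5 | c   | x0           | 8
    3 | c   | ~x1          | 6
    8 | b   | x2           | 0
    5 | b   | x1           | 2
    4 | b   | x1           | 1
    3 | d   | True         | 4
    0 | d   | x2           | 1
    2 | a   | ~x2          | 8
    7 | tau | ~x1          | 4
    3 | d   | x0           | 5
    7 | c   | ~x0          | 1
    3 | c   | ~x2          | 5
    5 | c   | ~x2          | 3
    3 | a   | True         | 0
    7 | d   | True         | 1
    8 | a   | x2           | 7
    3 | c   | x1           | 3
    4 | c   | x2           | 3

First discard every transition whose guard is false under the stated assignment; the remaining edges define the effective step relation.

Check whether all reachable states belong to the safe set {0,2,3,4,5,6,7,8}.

Safe = {0,2,3,4,5,6,7,8}
Reach set: {0,1}
  0: ✓
  1: outside
witness against invariant: d → 1

Answer: INVARIANT VIOLATED at state 1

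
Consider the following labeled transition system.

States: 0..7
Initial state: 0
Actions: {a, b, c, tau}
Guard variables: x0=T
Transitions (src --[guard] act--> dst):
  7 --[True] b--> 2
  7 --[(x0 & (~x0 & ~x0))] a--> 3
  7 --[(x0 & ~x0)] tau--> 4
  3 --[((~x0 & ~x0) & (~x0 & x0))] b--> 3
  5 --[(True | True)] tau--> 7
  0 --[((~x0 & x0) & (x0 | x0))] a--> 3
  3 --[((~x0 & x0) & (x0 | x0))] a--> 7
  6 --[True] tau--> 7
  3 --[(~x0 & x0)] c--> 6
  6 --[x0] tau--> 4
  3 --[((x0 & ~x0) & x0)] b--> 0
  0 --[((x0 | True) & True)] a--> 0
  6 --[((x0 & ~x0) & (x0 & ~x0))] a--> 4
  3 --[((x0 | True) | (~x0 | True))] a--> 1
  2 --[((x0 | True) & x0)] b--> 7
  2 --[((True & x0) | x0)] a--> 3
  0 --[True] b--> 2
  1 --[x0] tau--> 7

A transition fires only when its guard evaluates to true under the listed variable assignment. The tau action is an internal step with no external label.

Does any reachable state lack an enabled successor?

Answer: DEADLOCK-FREE

Trace:
R = {0,1,2,3,7}
  0: a→0  b→2  [deg 2]
  1: tau→7  [deg 1]
  2: a→3  b→7  [deg 2]
  3: a→1  [deg 1]
  7: b→2  [deg 1]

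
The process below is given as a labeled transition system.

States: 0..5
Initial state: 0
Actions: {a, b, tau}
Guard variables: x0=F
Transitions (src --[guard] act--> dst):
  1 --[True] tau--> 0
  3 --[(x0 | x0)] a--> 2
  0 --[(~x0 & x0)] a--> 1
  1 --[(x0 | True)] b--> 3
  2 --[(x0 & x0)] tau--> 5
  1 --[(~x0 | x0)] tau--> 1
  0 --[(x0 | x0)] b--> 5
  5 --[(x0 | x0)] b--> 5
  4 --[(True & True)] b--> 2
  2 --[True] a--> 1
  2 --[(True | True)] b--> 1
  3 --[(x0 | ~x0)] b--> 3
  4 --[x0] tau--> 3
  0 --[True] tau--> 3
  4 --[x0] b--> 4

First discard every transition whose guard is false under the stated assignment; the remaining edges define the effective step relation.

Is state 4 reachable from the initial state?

Answer: UNREACHABLE

Working:
Guard filter leaves 8 enabled edge(s).
L0 = {0}
L1 = {3}  total {0,3}
Reachable = {0,3}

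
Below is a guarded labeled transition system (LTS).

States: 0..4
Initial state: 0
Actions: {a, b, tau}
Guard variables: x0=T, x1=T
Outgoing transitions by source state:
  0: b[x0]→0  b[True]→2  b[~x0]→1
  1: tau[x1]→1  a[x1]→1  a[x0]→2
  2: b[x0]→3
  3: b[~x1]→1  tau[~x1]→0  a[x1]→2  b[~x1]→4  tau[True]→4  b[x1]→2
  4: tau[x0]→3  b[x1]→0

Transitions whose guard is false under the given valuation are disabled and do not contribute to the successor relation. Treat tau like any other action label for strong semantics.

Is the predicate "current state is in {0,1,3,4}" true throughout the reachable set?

Answer: INVARIANT VIOLATED at state 2

Working:
Safe = {0,1,3,4}
R = {0,2,3,4}
  0: ok
  2: ✗ unsafe
  3: ok
  4: ok
reach 2 via b — violates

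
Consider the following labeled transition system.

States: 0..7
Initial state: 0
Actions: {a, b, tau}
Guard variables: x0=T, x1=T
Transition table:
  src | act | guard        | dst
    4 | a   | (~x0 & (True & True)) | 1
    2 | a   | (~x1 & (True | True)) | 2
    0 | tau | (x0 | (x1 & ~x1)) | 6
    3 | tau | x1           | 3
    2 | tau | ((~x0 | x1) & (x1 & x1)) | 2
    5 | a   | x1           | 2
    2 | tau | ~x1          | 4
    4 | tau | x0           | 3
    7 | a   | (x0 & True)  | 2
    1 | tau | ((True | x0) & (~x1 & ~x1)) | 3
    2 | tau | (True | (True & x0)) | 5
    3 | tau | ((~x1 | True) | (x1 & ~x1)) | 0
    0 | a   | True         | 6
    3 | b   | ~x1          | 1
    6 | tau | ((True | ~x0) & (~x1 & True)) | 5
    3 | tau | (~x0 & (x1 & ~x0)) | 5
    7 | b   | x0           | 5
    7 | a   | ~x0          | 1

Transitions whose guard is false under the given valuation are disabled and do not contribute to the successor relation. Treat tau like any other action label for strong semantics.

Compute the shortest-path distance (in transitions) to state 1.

BFS to 1:
  depth 0: {0}
  depth 1: {6}
1 never appears.

Answer: UNREACHABLE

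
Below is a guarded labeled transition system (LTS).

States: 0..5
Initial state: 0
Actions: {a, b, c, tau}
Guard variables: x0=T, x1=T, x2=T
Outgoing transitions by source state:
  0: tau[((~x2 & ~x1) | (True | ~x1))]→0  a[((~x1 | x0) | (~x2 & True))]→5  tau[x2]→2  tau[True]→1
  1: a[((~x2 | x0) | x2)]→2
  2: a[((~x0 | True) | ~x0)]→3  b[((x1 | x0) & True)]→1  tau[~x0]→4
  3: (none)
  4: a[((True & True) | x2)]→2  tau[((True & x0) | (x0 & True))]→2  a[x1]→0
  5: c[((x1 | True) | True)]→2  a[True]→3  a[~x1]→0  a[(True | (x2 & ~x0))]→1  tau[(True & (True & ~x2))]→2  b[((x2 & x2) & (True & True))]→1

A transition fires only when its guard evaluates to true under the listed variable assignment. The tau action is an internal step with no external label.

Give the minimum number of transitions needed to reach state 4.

Breadth-first toward 4:
  depth 0: {0}
  depth 1: {1,2,5}
  depth 2: {3}
4 never appears.

Answer: UNREACHABLE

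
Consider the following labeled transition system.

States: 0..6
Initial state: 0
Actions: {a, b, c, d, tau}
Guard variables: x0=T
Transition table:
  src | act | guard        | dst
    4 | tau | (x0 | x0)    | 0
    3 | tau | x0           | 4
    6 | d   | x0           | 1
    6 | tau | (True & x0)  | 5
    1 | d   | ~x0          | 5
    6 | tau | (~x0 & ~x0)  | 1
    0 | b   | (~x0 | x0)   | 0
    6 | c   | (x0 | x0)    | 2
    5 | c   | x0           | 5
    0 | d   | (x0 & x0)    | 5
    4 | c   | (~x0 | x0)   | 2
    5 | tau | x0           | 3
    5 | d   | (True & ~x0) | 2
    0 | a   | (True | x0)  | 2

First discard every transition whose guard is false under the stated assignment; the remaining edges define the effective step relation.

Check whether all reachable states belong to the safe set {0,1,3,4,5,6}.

Allowed set {0,1,3,4,5,6}
R = {0,2,3,4,5}
  0: safe
  2: ✗ unsafe
  3: safe
  4: safe
  5: safe
witness against invariant: a → 2

Answer: INVARIANT VIOLATED at state 2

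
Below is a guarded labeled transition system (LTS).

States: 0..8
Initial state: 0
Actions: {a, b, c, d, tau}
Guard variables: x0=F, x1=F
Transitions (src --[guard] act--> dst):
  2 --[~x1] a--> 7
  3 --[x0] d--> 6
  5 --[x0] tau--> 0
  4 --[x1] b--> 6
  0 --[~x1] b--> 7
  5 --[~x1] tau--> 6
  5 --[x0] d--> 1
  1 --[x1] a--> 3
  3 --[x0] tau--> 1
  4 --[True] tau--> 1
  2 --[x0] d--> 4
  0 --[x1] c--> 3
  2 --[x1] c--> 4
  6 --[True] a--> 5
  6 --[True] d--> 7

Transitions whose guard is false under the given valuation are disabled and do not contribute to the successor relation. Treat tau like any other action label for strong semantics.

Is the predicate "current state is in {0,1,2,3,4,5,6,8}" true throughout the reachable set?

Answer: INVARIANT VIOLATED at state 7

Analysis:
Safe = {0,1,2,3,4,5,6,8}
Reachable = {0,7}
  0: ok
  7: ✗ unsafe
reach 7 via b — violates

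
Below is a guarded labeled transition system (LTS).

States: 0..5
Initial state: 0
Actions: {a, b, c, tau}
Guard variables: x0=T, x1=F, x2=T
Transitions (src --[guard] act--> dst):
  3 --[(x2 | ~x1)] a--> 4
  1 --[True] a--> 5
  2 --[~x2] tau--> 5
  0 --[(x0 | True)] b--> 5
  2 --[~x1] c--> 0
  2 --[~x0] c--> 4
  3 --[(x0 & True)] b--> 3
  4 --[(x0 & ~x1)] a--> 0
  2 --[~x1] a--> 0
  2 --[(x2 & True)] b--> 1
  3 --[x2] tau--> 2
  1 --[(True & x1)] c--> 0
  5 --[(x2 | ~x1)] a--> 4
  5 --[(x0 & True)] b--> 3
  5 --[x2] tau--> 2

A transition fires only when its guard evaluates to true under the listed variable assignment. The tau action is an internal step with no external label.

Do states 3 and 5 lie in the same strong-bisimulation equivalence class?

Answer: BISIMILAR

Analysis:
Compute ~ classes (split until stable):
  π0 = {{0,1,2,3,4,5}}
  π1 = {{0},{1,4},{2},{3,5}}
  π2 = {{0},{1},{2},{3,5},{4}}
5 equivalence class(es) (converged in 3)
class of 3: {3,5}; class of 5: {3,5}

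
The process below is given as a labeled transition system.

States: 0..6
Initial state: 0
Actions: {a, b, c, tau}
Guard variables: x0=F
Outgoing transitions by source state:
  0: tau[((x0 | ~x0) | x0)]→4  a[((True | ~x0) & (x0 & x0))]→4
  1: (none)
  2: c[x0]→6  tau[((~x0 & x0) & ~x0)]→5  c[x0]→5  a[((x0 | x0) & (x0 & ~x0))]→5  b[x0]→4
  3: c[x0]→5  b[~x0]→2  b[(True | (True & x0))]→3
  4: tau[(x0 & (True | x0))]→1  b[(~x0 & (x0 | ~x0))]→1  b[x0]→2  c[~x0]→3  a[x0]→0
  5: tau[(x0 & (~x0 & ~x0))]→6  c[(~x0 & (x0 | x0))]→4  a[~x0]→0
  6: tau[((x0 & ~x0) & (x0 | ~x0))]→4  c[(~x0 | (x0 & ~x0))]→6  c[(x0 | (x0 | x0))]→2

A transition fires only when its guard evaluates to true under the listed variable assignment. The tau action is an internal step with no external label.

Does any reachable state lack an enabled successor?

Reach set: {0,1,2,3,4}
  0: tau→4  [1 exit(s)]
  1: ∅  [no exit]
  2: ∅  [no exit]
  3: b→2  b→3  [2 exit(s)]
  4: b→1  c→3  [2 exit(s)]
witness 1: tau·b

Answer: DEADLOCK at state 1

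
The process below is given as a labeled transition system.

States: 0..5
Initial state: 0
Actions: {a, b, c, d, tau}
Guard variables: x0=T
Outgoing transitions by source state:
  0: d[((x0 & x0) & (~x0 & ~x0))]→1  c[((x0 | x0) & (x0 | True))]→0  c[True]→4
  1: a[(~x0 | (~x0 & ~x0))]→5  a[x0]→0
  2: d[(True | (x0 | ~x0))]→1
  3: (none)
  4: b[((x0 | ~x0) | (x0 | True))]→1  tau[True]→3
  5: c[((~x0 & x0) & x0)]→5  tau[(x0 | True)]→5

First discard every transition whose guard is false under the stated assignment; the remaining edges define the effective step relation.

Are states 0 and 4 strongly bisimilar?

Bisimulation quotient by refinement:
  round 0: {{0,1,2,3,4,5}}
  round 1: {{0},{1},{2},{3},{4},{5}}
6 equivalence class(es) (converged in 2)
0∈{0}, 4∈{4}

Answer: NOT BISIMILAR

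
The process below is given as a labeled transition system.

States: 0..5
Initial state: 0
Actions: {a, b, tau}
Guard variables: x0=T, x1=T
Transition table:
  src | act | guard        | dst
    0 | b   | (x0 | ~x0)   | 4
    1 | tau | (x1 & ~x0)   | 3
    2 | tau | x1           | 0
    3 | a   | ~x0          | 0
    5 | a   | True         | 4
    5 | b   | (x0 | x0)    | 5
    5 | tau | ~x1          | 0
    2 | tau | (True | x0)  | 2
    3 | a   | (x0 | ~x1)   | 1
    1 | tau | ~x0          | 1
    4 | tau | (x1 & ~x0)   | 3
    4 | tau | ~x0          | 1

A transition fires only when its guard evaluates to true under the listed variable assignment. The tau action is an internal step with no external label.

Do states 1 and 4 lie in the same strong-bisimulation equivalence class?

Answer: BISIMILAR

Trace:
Bisimulation quotient by refinement:
  round 0: {{0,1,2,3,4,5}}
  round 1: {{0},{1,4},{2},{3},{5}}
5 equivalence class(es) (converged in 2)
[1]={1,4}  [4]={1,4}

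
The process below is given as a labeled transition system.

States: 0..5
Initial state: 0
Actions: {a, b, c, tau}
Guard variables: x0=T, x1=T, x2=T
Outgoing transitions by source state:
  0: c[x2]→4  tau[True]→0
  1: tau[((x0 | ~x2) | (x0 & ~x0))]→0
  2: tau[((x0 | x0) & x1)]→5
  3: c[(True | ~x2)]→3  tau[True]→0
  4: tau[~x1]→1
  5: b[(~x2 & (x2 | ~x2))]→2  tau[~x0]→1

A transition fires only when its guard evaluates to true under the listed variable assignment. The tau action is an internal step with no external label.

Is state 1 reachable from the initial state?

Answer: UNREACHABLE

Analysis:
Guard filter leaves 6 enabled edge(s).
L0 = {0}
L1 = {4}  now seen {0,4}
Reach set: {0,4}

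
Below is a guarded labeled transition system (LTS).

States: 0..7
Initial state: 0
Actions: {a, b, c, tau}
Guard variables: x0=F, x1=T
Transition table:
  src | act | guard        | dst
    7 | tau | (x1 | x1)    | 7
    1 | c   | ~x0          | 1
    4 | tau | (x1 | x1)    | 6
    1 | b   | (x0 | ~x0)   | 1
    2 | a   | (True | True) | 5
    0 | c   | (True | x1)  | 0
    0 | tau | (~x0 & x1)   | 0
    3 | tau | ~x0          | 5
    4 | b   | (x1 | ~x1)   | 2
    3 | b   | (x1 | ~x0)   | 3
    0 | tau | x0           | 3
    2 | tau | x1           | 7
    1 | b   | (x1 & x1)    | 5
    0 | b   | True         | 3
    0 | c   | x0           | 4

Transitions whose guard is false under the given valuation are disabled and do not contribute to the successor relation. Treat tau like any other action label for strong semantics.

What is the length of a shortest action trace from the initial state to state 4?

Layered search for 4:
  depth 0: {0}
  depth 1: {3}
  depth 2: {5}
4 never appears.

Answer: UNREACHABLE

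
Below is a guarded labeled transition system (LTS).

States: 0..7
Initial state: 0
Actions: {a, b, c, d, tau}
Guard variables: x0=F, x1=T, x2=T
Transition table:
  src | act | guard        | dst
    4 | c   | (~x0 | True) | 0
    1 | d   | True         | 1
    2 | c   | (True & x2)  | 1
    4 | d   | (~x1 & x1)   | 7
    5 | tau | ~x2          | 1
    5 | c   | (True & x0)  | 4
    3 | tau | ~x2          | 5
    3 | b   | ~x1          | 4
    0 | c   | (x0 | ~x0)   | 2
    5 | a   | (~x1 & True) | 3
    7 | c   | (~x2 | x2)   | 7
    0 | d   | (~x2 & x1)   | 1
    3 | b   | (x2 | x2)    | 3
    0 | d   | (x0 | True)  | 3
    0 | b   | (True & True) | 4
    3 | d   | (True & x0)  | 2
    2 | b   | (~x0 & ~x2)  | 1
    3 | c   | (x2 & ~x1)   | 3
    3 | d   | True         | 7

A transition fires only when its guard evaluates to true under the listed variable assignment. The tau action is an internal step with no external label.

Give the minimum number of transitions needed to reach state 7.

Layered search for 7:
  L0 = {0}
  L1 = {2,3,4}
  L2 = {1,7}
first hit 7 at d=2 via d·d

Answer: 2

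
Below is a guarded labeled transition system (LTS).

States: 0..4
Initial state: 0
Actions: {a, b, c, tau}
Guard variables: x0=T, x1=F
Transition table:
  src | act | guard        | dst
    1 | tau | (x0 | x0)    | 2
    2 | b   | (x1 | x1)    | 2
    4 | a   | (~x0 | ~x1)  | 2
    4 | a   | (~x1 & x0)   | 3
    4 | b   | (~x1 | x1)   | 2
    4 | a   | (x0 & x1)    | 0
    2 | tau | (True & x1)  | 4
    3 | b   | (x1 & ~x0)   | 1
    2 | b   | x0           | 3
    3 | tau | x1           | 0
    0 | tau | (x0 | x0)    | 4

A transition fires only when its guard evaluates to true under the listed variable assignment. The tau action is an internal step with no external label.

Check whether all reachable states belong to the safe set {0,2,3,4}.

Answer: INVARIANT HOLDS

Working:
Allowed set {0,2,3,4}
Reach set: {0,2,3,4}
  0: ok
  2: ok
  3: ok
  4: ok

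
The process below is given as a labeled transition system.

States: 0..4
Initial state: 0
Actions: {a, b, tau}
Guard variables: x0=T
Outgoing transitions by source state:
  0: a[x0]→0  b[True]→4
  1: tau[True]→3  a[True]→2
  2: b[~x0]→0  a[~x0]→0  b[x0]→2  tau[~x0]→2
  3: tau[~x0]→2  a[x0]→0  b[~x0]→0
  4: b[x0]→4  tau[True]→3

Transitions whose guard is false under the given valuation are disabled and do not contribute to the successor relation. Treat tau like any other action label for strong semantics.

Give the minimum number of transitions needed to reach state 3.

Layered search for 3:
  L0 = {0}
  L1 = {4}
  L2 = {3}
3 enters at depth 2; path b·tau

Answer: 2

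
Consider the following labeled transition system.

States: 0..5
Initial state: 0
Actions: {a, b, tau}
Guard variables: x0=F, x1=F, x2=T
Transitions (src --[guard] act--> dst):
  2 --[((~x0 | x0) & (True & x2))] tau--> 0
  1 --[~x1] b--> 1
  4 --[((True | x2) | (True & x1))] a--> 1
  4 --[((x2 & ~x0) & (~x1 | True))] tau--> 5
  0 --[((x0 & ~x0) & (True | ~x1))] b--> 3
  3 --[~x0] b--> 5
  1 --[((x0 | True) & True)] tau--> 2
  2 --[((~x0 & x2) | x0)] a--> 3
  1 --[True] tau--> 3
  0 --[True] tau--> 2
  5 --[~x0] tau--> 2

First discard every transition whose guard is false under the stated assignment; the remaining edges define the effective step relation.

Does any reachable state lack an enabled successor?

Answer: DEADLOCK-FREE

Trace:
Reach set: {0,2,3,5}
  0: tau→2  [1 exit(s)]
  2: a→3  tau→0  [2 exit(s)]
  3: b→5  [1 exit(s)]
  5: tau→2  [1 exit(s)]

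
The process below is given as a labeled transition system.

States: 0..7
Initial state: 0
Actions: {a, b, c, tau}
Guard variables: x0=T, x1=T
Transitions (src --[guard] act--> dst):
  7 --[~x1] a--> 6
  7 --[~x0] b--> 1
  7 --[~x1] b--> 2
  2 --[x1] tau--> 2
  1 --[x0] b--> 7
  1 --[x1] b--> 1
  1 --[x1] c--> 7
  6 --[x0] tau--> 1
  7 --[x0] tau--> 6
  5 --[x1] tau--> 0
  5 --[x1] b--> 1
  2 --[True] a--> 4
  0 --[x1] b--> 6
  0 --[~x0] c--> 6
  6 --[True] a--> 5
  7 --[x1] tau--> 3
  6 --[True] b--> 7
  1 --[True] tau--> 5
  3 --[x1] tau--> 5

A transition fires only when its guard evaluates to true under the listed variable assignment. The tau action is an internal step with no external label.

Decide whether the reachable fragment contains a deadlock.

Answer: DEADLOCK-FREE

Analysis:
Reachable = {0,1,3,5,6,7}
  0: b→6  [1 exit(s)]
  1: b→1  b→7  c→7  tau→5  [4 exit(s)]
  3: tau→5  [1 exit(s)]
  5: b→1  tau→0  [2 exit(s)]
  6: a→5  b→7  tau→1  [3 exit(s)]
  7: tau→3  tau→6  [2 exit(s)]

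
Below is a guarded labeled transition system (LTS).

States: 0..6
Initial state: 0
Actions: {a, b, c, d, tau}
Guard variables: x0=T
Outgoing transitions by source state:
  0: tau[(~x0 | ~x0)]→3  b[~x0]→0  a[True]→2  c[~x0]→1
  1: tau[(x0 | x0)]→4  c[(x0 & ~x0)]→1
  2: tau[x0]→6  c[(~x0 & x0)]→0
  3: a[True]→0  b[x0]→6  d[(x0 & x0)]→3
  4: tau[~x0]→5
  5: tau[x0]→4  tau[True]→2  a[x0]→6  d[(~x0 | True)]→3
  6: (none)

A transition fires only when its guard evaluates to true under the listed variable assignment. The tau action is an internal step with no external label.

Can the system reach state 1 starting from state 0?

Guard filter leaves 10 enabled edge(s).
Layer 0: {0}
Layer 1: {2}  now seen {0,2}
Layer 2: {6}  now seen {0,2,6}
Reachable = {0,2,6}

Answer: UNREACHABLE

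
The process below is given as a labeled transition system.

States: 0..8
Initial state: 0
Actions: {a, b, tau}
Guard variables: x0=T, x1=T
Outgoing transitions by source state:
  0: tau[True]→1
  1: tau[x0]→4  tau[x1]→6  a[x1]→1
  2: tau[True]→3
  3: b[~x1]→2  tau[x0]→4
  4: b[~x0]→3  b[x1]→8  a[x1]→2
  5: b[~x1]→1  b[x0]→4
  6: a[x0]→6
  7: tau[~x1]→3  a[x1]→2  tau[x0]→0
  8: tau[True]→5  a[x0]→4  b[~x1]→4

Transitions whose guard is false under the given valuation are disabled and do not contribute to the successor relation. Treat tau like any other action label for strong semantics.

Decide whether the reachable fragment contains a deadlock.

Answer: DEADLOCK-FREE

Working:
R = {0,1,2,3,4,5,6,8}
  0: tau→1  [1 exit(s)]
  1: a→1  tau→4  tau→6  [3 exit(s)]
  2: tau→3  [1 exit(s)]
  3: tau→4  [1 exit(s)]
  4: a→2  b→8  [2 exit(s)]
  5: b→4  [1 exit(s)]
  6: a→6  [1 exit(s)]
  8: a→4  tau→5  [2 exit(s)]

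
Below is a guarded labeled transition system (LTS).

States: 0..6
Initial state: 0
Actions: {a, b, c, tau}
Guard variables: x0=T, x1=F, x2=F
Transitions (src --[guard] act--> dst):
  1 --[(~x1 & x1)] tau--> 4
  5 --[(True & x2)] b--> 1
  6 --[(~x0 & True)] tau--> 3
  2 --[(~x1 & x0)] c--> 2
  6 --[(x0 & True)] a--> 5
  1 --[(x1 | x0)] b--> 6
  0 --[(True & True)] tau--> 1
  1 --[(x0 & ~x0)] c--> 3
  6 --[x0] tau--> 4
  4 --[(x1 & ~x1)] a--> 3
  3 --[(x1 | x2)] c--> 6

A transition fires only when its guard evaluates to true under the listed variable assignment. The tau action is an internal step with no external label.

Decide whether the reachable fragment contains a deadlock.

Answer: DEADLOCK at state 4

Trace:
R = {0,1,4,5,6}
  0: tau→1  [deg 1]
  1: b→6  [deg 1]
  4: ∅  [no exit]
  5: ∅  [no exit]
  6: a→5  tau→4  [deg 2]
Path to 4: tau·b·tau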